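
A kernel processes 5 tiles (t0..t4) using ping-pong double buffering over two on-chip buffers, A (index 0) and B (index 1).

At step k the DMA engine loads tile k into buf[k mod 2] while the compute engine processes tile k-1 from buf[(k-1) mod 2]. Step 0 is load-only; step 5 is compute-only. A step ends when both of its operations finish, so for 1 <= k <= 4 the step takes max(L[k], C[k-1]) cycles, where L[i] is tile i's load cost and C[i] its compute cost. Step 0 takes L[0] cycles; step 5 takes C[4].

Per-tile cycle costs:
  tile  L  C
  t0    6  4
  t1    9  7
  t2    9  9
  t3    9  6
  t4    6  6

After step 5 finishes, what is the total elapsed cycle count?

end_cycle[5] = 45

step 0: L[0]=6 → dur=6, Σ=6 | A=load:t0 B=idle [load-only]
step 1: L[1]=9 C[0]=4 → dur=9, Σ=15 | A=compute:t0 B=load:t1 [load-bound]
step 2: L[2]=9 C[1]=7 → dur=9, Σ=24 | A=load:t2 B=compute:t1 [load-bound]
step 3: L[3]=9 C[2]=9 → dur=9, Σ=33 | A=compute:t2 B=load:t3 [tied]
step 4: L[4]=6 C[3]=6 → dur=6, Σ=39 | A=load:t4 B=compute:t3 [tied]
step 5: C[4]=6 → dur=6, Σ=45 | A=compute:t4 B=idle [compute-only]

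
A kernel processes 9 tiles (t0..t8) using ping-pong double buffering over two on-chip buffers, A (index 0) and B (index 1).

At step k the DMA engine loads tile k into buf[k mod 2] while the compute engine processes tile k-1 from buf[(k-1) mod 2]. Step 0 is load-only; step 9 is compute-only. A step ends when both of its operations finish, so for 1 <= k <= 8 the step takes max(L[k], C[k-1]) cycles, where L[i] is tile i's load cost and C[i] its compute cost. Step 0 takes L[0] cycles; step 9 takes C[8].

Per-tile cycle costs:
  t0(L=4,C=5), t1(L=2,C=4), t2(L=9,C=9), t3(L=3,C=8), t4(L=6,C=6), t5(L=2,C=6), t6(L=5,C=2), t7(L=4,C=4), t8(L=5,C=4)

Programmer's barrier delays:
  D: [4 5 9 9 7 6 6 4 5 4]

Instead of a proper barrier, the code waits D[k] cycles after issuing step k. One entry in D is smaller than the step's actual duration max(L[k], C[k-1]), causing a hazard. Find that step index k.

hazard at step 4

step 0: need L[0]=4 = 4; D[0]=4 ok
step 1: need max(L[1]=2,C[0]=5) = 5; D[1]=5 ok
step 2: need max(L[2]=9,C[1]=4) = 9; D[2]=9 ok
step 3: need max(L[3]=3,C[2]=9) = 9; D[3]=9 ok
step 4: need max(L[4]=6,C[3]=8) = 8; D[4]=7 SHORT
step 5: need max(L[5]=2,C[4]=6) = 6; D[5]=6 ok
step 6: need max(L[6]=5,C[5]=6) = 6; D[6]=6 ok
step 7: need max(L[7]=4,C[6]=2) = 4; D[7]=4 ok
step 8: need max(L[8]=5,C[7]=4) = 5; D[8]=5 ok
step 9: need C[8]=4 = 4; D[9]=4 ok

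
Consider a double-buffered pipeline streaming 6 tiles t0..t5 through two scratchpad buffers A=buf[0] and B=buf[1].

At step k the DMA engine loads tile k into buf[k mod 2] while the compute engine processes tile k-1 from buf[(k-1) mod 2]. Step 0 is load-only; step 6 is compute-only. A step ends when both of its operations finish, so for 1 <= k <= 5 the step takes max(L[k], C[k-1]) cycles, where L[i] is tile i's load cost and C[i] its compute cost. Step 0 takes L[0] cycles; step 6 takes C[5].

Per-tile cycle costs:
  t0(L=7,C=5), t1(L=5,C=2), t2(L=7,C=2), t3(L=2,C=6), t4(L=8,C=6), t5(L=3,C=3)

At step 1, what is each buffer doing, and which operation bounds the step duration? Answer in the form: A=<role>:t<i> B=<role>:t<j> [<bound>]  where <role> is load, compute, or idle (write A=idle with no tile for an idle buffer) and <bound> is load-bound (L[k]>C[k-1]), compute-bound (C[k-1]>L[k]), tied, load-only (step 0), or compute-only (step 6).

[0] DMA t0→A (7c) ∥ CU idle ⇒ 7c, clock 7
[1] DMA t1→B (5c) ∥ CU A:t0 (5c) ⇒ 5c, clock 12
[2] DMA t2→A (7c) ∥ CU B:t1 (2c) ⇒ 7c, clock 19
[3] DMA t3→B (2c) ∥ CU A:t2 (2c) ⇒ 2c, clock 21
[4] DMA t4→A (8c) ∥ CU B:t3 (6c) ⇒ 8c, clock 29
[5] DMA t5→B (3c) ∥ CU A:t4 (6c) ⇒ 6c, clock 35
[6] DMA idle ∥ CU B:t5 (3c) ⇒ 3c, clock 38

step 1: A=compute:t0 B=load:t1 [tied]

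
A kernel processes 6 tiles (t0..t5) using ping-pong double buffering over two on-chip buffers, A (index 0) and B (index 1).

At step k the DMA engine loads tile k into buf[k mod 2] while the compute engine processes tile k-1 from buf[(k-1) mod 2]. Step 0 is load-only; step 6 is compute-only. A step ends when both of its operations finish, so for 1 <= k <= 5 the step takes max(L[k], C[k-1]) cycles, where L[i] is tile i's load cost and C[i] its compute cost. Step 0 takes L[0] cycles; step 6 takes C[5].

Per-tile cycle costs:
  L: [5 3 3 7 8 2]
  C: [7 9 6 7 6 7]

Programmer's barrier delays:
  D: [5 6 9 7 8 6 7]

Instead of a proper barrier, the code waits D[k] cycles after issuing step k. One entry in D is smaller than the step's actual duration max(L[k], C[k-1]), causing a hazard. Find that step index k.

k=0 barrier L[0]=5→5c, D[0]=5 ok
k=1 barrier max(L[1]=3,C[0]=7)→7c, D[1]=6 SHORT
k=2 barrier max(L[2]=3,C[1]=9)→9c, D[2]=9 ok
k=3 barrier max(L[3]=7,C[2]=6)→7c, D[3]=7 ok
k=4 barrier max(L[4]=8,C[3]=7)→8c, D[4]=8 ok
k=5 barrier max(L[5]=2,C[4]=6)→6c, D[5]=6 ok
k=6 barrier C[5]=7→7c, D[6]=7 ok

hazard at step 1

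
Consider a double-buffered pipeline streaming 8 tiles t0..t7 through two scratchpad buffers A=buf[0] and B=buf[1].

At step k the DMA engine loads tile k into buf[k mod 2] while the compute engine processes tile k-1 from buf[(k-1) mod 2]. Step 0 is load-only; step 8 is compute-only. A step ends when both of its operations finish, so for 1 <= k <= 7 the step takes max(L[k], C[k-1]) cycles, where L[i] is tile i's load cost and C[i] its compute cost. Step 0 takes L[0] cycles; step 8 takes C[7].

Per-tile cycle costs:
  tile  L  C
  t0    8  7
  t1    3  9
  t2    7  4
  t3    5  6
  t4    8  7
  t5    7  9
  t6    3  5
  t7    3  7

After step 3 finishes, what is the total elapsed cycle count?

end_cycle[3] = 29

  0. 8=8c; end=8; A:t0 B:-
  1. max(3,7)=7c; end=15; A:t0 B:t1
  2. max(7,9)=9c; end=24; A:t2 B:t1
  3. max(5,4)=5c; end=29; A:t2 B:t3
  4. max(8,6)=8c; end=37; A:t4 B:t3
  5. max(7,7)=7c; end=44; A:t4 B:t5
  6. max(3,9)=9c; end=53; A:t6 B:t5
  7. max(3,5)=5c; end=58; A:t6 B:t7
  8. 7=7c; end=65; A:t6 B:t7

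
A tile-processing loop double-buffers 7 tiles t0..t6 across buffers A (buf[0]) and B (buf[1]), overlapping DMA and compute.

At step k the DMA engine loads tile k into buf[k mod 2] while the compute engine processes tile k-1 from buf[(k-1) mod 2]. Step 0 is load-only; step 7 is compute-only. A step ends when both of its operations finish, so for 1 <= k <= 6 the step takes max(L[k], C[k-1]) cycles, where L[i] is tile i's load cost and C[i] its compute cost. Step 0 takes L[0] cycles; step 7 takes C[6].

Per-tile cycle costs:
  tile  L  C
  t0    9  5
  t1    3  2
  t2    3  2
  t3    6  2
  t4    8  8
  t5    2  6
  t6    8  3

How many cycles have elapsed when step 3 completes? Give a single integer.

end_cycle[3] = 23

k=0 load=t0/9c comp=- wait=9 total=9
k=1 load=t1/3c comp=t0/5c wait=5 total=14
k=2 load=t2/3c comp=t1/2c wait=3 total=17
k=3 load=t3/6c comp=t2/2c wait=6 total=23
k=4 load=t4/8c comp=t3/2c wait=8 total=31
k=5 load=t5/2c comp=t4/8c wait=8 total=39
k=6 load=t6/8c comp=t5/6c wait=8 total=47
k=7 load=- comp=t6/3c wait=3 total=50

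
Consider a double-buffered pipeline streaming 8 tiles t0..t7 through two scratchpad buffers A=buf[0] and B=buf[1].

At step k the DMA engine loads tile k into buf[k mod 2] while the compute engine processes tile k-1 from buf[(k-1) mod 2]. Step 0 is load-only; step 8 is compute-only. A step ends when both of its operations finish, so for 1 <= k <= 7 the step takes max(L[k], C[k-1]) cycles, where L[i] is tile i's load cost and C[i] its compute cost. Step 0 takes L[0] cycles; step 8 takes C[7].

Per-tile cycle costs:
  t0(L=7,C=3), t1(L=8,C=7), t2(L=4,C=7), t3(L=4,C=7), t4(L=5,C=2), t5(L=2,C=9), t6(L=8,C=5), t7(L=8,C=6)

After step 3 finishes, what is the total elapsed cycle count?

end_cycle[3] = 29

  0. 7=7c; end=7; A:t0 B:-
  1. max(8,3)=8c; end=15; A:t0 B:t1
  2. max(4,7)=7c; end=22; A:t2 B:t1
  3. max(4,7)=7c; end=29; A:t2 B:t3
  4. max(5,7)=7c; end=36; A:t4 B:t3
  5. max(2,2)=2c; end=38; A:t4 B:t5
  6. max(8,9)=9c; end=47; A:t6 B:t5
  7. max(8,5)=8c; end=55; A:t6 B:t7
  8. 6=6c; end=61; A:t6 B:t7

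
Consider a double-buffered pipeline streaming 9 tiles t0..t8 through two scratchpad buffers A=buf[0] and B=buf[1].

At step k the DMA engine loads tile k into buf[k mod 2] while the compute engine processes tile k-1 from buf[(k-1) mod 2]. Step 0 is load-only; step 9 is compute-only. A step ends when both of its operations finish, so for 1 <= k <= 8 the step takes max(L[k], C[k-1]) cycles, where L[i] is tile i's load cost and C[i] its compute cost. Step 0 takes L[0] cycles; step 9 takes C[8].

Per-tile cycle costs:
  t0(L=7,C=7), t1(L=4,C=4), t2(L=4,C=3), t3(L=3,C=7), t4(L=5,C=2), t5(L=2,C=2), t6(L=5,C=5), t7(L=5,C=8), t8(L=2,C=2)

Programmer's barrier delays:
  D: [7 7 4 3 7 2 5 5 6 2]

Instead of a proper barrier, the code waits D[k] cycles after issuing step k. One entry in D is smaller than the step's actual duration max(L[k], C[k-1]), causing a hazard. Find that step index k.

hazard at step 8

step 0: need L[0]=7 = 7; D[0]=7 ok
step 1: need max(L[1]=4,C[0]=7) = 7; D[1]=7 ok
step 2: need max(L[2]=4,C[1]=4) = 4; D[2]=4 ok
step 3: need max(L[3]=3,C[2]=3) = 3; D[3]=3 ok
step 4: need max(L[4]=5,C[3]=7) = 7; D[4]=7 ok
step 5: need max(L[5]=2,C[4]=2) = 2; D[5]=2 ok
step 6: need max(L[6]=5,C[5]=2) = 5; D[6]=5 ok
step 7: need max(L[7]=5,C[6]=5) = 5; D[7]=5 ok
step 8: need max(L[8]=2,C[7]=8) = 8; D[8]=6 SHORT
step 9: need C[8]=2 = 2; D[9]=2 ok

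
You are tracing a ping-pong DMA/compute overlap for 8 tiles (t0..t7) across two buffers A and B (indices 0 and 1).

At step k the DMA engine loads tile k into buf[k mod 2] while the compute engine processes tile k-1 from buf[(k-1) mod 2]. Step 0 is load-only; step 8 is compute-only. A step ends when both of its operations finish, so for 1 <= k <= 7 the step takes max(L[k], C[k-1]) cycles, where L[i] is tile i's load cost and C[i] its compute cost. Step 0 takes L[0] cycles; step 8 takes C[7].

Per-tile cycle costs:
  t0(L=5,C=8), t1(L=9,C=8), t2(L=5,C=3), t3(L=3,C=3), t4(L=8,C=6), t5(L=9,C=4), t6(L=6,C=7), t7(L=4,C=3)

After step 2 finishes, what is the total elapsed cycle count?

end_cycle[2] = 22

  0. 5=5c; end=5; A:t0 B:-
  1. max(9,8)=9c; end=14; A:t0 B:t1
  2. max(5,8)=8c; end=22; A:t2 B:t1
  3. max(3,3)=3c; end=25; A:t2 B:t3
  4. max(8,3)=8c; end=33; A:t4 B:t3
  5. max(9,6)=9c; end=42; A:t4 B:t5
  6. max(6,4)=6c; end=48; A:t6 B:t5
  7. max(4,7)=7c; end=55; A:t6 B:t7
  8. 3=3c; end=58; A:t6 B:t7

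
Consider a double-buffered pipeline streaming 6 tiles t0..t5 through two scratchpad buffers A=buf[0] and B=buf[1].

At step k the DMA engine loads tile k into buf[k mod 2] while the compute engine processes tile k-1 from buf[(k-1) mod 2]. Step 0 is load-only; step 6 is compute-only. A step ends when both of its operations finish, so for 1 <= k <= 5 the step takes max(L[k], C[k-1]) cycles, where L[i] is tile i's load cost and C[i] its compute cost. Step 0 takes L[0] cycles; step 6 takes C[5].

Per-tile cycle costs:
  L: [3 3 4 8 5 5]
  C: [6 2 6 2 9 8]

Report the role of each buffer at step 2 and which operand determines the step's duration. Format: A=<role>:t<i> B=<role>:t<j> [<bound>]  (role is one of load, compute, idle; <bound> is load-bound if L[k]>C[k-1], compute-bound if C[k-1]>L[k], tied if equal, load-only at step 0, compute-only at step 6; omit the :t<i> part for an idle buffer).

step 2: A=load:t2 B=compute:t1 [load-bound]

  0. 3=3c; end=3; A:t0 B:-
  1. max(3,6)=6c; end=9; A:t0 B:t1
  2. max(4,2)=4c; end=13; A:t2 B:t1
  3. max(8,6)=8c; end=21; A:t2 B:t3
  4. max(5,2)=5c; end=26; A:t4 B:t3
  5. max(5,9)=9c; end=35; A:t4 B:t5
  6. 8=8c; end=43; A:t4 B:t5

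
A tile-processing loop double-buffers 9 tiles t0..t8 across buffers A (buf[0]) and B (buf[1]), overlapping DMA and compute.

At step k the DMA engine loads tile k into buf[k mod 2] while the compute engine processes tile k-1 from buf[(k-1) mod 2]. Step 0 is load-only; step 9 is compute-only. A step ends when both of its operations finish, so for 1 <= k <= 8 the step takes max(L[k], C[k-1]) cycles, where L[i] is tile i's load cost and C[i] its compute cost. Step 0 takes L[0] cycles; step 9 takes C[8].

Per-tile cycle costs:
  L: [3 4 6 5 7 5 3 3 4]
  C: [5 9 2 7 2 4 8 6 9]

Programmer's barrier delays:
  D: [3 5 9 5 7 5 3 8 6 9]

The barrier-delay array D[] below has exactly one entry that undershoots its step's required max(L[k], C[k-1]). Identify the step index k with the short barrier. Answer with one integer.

[0] required=L[0]=3=3 vs D=3 ok
[1] required=max(L[1]=4,C[0]=5)=5 vs D=5 ok
[2] required=max(L[2]=6,C[1]=9)=9 vs D=9 ok
[3] required=max(L[3]=5,C[2]=2)=5 vs D=5 ok
[4] required=max(L[4]=7,C[3]=7)=7 vs D=7 ok
[5] required=max(L[5]=5,C[4]=2)=5 vs D=5 ok
[6] required=max(L[6]=3,C[5]=4)=4 vs D=3 SHORT
[7] required=max(L[7]=3,C[6]=8)=8 vs D=8 ok
[8] required=max(L[8]=4,C[7]=6)=6 vs D=6 ok
[9] required=C[8]=9=9 vs D=9 ok

hazard at step 6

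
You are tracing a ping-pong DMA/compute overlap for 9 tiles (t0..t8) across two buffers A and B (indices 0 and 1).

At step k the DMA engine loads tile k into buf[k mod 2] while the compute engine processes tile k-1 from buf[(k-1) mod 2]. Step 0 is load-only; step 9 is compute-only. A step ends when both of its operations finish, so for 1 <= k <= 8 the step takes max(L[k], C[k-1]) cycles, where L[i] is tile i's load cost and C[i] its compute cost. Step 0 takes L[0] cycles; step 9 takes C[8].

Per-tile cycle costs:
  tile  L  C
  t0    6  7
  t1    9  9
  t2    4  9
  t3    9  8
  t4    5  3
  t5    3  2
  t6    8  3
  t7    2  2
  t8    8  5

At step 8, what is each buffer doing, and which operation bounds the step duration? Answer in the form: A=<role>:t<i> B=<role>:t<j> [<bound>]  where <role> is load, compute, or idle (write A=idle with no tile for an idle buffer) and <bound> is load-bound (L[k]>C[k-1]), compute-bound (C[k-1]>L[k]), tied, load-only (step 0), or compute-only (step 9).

step 0: L[0]=6 → dur=6, Σ=6 | A=load:t0 B=idle [load-only]
step 1: L[1]=9 C[0]=7 → dur=9, Σ=15 | A=compute:t0 B=load:t1 [load-bound]
step 2: L[2]=4 C[1]=9 → dur=9, Σ=24 | A=load:t2 B=compute:t1 [compute-bound]
step 3: L[3]=9 C[2]=9 → dur=9, Σ=33 | A=compute:t2 B=load:t3 [tied]
step 4: L[4]=5 C[3]=8 → dur=8, Σ=41 | A=load:t4 B=compute:t3 [compute-bound]
step 5: L[5]=3 C[4]=3 → dur=3, Σ=44 | A=compute:t4 B=load:t5 [tied]
step 6: L[6]=8 C[5]=2 → dur=8, Σ=52 | A=load:t6 B=compute:t5 [load-bound]
step 7: L[7]=2 C[6]=3 → dur=3, Σ=55 | A=compute:t6 B=load:t7 [compute-bound]
step 8: L[8]=8 C[7]=2 → dur=8, Σ=63 | A=load:t8 B=compute:t7 [load-bound]
step 9: C[8]=5 → dur=5, Σ=68 | A=compute:t8 B=idle [compute-only]

step 8: A=load:t8 B=compute:t7 [load-bound]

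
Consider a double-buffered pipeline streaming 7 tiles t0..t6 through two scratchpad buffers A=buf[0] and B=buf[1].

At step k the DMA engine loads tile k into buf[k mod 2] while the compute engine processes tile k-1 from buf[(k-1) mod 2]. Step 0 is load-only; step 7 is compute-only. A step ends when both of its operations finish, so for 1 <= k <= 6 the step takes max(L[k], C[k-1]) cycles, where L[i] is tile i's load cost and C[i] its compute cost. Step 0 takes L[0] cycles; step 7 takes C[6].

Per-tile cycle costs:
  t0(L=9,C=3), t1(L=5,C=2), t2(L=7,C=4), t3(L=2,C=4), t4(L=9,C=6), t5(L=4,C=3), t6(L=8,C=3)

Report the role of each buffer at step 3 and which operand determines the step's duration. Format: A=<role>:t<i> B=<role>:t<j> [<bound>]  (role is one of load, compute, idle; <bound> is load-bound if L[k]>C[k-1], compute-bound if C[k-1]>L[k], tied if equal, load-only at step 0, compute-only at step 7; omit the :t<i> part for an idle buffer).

step 3: A=compute:t2 B=load:t3 [compute-bound]

k=0 load=t0/9c comp=- wait=9 total=9
k=1 load=t1/5c comp=t0/3c wait=5 total=14
k=2 load=t2/7c comp=t1/2c wait=7 total=21
k=3 load=t3/2c comp=t2/4c wait=4 total=25
k=4 load=t4/9c comp=t3/4c wait=9 total=34
k=5 load=t5/4c comp=t4/6c wait=6 total=40
k=6 load=t6/8c comp=t5/3c wait=8 total=48
k=7 load=- comp=t6/3c wait=3 total=51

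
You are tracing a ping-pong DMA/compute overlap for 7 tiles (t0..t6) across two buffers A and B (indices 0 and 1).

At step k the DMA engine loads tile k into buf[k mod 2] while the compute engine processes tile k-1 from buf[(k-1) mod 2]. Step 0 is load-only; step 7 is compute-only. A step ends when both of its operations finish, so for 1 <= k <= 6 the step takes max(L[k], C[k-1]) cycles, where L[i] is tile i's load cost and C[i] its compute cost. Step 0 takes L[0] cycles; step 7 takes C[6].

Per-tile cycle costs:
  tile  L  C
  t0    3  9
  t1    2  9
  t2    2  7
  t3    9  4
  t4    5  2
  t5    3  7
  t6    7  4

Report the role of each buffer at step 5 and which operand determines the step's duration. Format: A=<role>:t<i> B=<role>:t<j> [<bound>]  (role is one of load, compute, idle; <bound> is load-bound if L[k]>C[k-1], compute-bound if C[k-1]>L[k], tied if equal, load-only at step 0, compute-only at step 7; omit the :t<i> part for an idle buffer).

step 5: A=compute:t4 B=load:t5 [load-bound]

step 0: L[0]=3 → dur=3, Σ=3 | A=load:t0 B=idle [load-only]
step 1: L[1]=2 C[0]=9 → dur=9, Σ=12 | A=compute:t0 B=load:t1 [compute-bound]
step 2: L[2]=2 C[1]=9 → dur=9, Σ=21 | A=load:t2 B=compute:t1 [compute-bound]
step 3: L[3]=9 C[2]=7 → dur=9, Σ=30 | A=compute:t2 B=load:t3 [load-bound]
step 4: L[4]=5 C[3]=4 → dur=5, Σ=35 | A=load:t4 B=compute:t3 [load-bound]
step 5: L[5]=3 C[4]=2 → dur=3, Σ=38 | A=compute:t4 B=load:t5 [load-bound]
step 6: L[6]=7 C[5]=7 → dur=7, Σ=45 | A=load:t6 B=compute:t5 [tied]
step 7: C[6]=4 → dur=4, Σ=49 | A=compute:t6 B=idle [compute-only]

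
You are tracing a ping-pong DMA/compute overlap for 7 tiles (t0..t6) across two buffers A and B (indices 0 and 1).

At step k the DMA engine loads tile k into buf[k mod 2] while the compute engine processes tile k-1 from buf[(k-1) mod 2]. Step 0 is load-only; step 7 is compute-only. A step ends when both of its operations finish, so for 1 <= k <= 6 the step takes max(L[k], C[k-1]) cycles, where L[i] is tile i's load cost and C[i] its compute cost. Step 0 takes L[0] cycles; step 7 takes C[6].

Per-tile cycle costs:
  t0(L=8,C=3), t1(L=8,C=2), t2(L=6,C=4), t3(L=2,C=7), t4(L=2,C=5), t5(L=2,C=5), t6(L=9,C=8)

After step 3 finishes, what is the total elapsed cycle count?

end_cycle[3] = 26

[0] DMA t0→A (8c) ∥ CU idle ⇒ 8c, clock 8
[1] DMA t1→B (8c) ∥ CU A:t0 (3c) ⇒ 8c, clock 16
[2] DMA t2→A (6c) ∥ CU B:t1 (2c) ⇒ 6c, clock 22
[3] DMA t3→B (2c) ∥ CU A:t2 (4c) ⇒ 4c, clock 26
[4] DMA t4→A (2c) ∥ CU B:t3 (7c) ⇒ 7c, clock 33
[5] DMA t5→B (2c) ∥ CU A:t4 (5c) ⇒ 5c, clock 38
[6] DMA t6→A (9c) ∥ CU B:t5 (5c) ⇒ 9c, clock 47
[7] DMA idle ∥ CU A:t6 (8c) ⇒ 8c, clock 55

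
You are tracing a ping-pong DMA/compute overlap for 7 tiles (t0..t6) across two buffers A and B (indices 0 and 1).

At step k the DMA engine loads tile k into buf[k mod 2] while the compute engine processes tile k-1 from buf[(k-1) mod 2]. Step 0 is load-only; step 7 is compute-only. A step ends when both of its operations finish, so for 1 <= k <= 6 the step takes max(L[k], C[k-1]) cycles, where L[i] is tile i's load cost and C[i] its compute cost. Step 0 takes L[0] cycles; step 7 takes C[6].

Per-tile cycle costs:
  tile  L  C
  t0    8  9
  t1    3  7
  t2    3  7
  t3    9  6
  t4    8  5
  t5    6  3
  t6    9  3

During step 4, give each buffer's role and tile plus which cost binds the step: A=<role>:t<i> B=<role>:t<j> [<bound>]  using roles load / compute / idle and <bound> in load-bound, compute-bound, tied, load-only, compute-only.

  0. 8=8c; end=8; A:t0 B:-
  1. max(3,9)=9c; end=17; A:t0 B:t1
  2. max(3,7)=7c; end=24; A:t2 B:t1
  3. max(9,7)=9c; end=33; A:t2 B:t3
  4. max(8,6)=8c; end=41; A:t4 B:t3
  5. max(6,5)=6c; end=47; A:t4 B:t5
  6. max(9,3)=9c; end=56; A:t6 B:t5
  7. 3=3c; end=59; A:t6 B:t5

step 4: A=load:t4 B=compute:t3 [load-bound]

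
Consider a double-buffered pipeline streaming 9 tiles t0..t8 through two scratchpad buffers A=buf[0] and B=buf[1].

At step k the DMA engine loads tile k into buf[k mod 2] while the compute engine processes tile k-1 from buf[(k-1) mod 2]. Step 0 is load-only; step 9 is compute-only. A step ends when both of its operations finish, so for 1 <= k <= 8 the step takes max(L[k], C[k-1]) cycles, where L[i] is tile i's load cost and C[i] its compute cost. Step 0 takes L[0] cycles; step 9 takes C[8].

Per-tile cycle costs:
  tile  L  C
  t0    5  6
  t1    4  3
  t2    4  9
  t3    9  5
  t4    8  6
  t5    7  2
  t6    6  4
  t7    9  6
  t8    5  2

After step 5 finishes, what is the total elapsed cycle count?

k=0 load=t0/5c comp=- wait=5 total=5
k=1 load=t1/4c comp=t0/6c wait=6 total=11
k=2 load=t2/4c comp=t1/3c wait=4 total=15
k=3 load=t3/9c comp=t2/9c wait=9 total=24
k=4 load=t4/8c comp=t3/5c wait=8 total=32
k=5 load=t5/7c comp=t4/6c wait=7 total=39
k=6 load=t6/6c comp=t5/2c wait=6 total=45
k=7 load=t7/9c comp=t6/4c wait=9 total=54
k=8 load=t8/5c comp=t7/6c wait=6 total=60
k=9 load=- comp=t8/2c wait=2 total=62

end_cycle[5] = 39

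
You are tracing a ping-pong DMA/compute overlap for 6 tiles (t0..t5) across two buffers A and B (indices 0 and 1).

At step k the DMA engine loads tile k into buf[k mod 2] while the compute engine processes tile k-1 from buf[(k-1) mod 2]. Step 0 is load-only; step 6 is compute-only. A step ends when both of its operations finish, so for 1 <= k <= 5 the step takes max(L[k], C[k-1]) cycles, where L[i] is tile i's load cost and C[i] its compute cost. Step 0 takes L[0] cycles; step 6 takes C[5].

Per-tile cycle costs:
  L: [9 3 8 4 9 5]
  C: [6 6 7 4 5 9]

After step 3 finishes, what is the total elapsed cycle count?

end_cycle[3] = 30

k=0 load=t0/9c comp=- wait=9 total=9
k=1 load=t1/3c comp=t0/6c wait=6 total=15
k=2 load=t2/8c comp=t1/6c wait=8 total=23
k=3 load=t3/4c comp=t2/7c wait=7 total=30
k=4 load=t4/9c comp=t3/4c wait=9 total=39
k=5 load=t5/5c comp=t4/5c wait=5 total=44
k=6 load=- comp=t5/9c wait=9 total=53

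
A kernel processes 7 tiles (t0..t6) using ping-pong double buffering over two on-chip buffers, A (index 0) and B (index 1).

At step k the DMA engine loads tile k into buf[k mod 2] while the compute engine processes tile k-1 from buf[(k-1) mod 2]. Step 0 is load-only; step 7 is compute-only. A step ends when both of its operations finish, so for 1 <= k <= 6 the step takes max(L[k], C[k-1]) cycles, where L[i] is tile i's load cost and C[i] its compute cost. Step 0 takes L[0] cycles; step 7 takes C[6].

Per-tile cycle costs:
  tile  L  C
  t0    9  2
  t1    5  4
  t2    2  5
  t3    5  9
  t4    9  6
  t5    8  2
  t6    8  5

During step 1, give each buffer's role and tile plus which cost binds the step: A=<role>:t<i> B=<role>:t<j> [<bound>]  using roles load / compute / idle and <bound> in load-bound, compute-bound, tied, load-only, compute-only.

[0] DMA t0→A (9c) ∥ CU idle ⇒ 9c, clock 9
[1] DMA t1→B (5c) ∥ CU A:t0 (2c) ⇒ 5c, clock 14
[2] DMA t2→A (2c) ∥ CU B:t1 (4c) ⇒ 4c, clock 18
[3] DMA t3→B (5c) ∥ CU A:t2 (5c) ⇒ 5c, clock 23
[4] DMA t4→A (9c) ∥ CU B:t3 (9c) ⇒ 9c, clock 32
[5] DMA t5→B (8c) ∥ CU A:t4 (6c) ⇒ 8c, clock 40
[6] DMA t6→A (8c) ∥ CU B:t5 (2c) ⇒ 8c, clock 48
[7] DMA idle ∥ CU A:t6 (5c) ⇒ 5c, clock 53

step 1: A=compute:t0 B=load:t1 [load-bound]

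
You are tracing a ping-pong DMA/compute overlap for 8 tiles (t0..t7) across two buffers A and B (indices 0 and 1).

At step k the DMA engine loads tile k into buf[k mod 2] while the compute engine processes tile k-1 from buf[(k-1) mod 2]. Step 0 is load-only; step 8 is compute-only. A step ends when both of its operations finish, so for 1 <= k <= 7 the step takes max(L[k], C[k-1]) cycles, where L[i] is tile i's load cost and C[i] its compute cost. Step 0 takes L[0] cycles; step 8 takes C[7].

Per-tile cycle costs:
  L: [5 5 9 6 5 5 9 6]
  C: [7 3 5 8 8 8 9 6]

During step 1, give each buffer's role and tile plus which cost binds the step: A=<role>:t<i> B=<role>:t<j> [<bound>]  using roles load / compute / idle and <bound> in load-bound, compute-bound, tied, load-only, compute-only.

step 1: A=compute:t0 B=load:t1 [compute-bound]

step 0: L[0]=5 → dur=5, Σ=5 | A=load:t0 B=idle [load-only]
step 1: L[1]=5 C[0]=7 → dur=7, Σ=12 | A=compute:t0 B=load:t1 [compute-bound]
step 2: L[2]=9 C[1]=3 → dur=9, Σ=21 | A=load:t2 B=compute:t1 [load-bound]
step 3: L[3]=6 C[2]=5 → dur=6, Σ=27 | A=compute:t2 B=load:t3 [load-bound]
step 4: L[4]=5 C[3]=8 → dur=8, Σ=35 | A=load:t4 B=compute:t3 [compute-bound]
step 5: L[5]=5 C[4]=8 → dur=8, Σ=43 | A=compute:t4 B=load:t5 [compute-bound]
step 6: L[6]=9 C[5]=8 → dur=9, Σ=52 | A=load:t6 B=compute:t5 [load-bound]
step 7: L[7]=6 C[6]=9 → dur=9, Σ=61 | A=compute:t6 B=load:t7 [compute-bound]
step 8: C[7]=6 → dur=6, Σ=67 | A=idle B=compute:t7 [compute-only]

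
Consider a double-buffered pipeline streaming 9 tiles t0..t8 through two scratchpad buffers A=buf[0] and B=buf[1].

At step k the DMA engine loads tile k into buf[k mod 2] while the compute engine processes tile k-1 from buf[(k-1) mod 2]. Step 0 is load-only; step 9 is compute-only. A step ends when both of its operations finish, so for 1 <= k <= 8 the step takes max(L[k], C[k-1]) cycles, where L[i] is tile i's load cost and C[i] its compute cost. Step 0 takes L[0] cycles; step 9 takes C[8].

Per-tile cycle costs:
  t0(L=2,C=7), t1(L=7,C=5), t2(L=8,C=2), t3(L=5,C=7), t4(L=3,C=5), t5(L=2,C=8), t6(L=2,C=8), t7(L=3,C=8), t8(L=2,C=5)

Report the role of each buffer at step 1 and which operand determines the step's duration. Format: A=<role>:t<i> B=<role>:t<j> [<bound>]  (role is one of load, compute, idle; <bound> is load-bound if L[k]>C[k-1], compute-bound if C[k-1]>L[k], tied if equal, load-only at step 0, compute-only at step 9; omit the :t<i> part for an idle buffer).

k=0 load=t0/2c comp=- wait=2 total=2
k=1 load=t1/7c comp=t0/7c wait=7 total=9
k=2 load=t2/8c comp=t1/5c wait=8 total=17
k=3 load=t3/5c comp=t2/2c wait=5 total=22
k=4 load=t4/3c comp=t3/7c wait=7 total=29
k=5 load=t5/2c comp=t4/5c wait=5 total=34
k=6 load=t6/2c comp=t5/8c wait=8 total=42
k=7 load=t7/3c comp=t6/8c wait=8 total=50
k=8 load=t8/2c comp=t7/8c wait=8 total=58
k=9 load=- comp=t8/5c wait=5 total=63

step 1: A=compute:t0 B=load:t1 [tied]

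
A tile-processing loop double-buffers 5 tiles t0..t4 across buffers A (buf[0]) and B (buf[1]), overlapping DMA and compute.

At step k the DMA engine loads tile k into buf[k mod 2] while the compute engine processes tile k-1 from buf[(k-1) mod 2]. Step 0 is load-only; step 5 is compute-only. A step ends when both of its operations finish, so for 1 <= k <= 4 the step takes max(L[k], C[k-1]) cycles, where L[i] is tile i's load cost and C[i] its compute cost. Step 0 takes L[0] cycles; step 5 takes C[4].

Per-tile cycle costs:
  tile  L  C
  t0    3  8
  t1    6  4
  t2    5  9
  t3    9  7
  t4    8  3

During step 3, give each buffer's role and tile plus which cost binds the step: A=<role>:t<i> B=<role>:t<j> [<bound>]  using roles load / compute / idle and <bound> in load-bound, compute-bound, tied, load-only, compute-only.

step 3: A=compute:t2 B=load:t3 [tied]

[0] DMA t0→A (3c) ∥ CU idle ⇒ 3c, clock 3
[1] DMA t1→B (6c) ∥ CU A:t0 (8c) ⇒ 8c, clock 11
[2] DMA t2→A (5c) ∥ CU B:t1 (4c) ⇒ 5c, clock 16
[3] DMA t3→B (9c) ∥ CU A:t2 (9c) ⇒ 9c, clock 25
[4] DMA t4→A (8c) ∥ CU B:t3 (7c) ⇒ 8c, clock 33
[5] DMA idle ∥ CU A:t4 (3c) ⇒ 3c, clock 36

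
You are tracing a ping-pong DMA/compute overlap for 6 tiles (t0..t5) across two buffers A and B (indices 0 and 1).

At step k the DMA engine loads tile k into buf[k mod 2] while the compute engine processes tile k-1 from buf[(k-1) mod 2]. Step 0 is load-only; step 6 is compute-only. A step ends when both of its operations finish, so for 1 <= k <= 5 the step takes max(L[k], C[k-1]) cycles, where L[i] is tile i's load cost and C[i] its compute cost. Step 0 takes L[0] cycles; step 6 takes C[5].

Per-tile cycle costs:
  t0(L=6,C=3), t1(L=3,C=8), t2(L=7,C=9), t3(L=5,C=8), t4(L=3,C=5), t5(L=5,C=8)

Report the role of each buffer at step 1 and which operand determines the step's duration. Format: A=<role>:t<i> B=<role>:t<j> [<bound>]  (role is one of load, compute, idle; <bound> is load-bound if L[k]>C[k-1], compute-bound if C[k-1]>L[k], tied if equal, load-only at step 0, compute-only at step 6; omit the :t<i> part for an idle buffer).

[0] DMA t0→A (6c) ∥ CU idle ⇒ 6c, clock 6
[1] DMA t1→B (3c) ∥ CU A:t0 (3c) ⇒ 3c, clock 9
[2] DMA t2→A (7c) ∥ CU B:t1 (8c) ⇒ 8c, clock 17
[3] DMA t3→B (5c) ∥ CU A:t2 (9c) ⇒ 9c, clock 26
[4] DMA t4→A (3c) ∥ CU B:t3 (8c) ⇒ 8c, clock 34
[5] DMA t5→B (5c) ∥ CU A:t4 (5c) ⇒ 5c, clock 39
[6] DMA idle ∥ CU B:t5 (8c) ⇒ 8c, clock 47

step 1: A=compute:t0 B=load:t1 [tied]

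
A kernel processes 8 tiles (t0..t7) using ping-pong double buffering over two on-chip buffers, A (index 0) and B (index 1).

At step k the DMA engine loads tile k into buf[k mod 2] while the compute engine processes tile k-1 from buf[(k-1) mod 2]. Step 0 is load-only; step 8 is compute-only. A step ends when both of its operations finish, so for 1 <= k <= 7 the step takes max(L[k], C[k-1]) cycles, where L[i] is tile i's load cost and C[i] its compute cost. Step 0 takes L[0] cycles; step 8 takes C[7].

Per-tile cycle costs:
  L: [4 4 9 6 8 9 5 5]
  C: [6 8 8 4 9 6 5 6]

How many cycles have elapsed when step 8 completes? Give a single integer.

end_cycle[8] = 61

  0. 4=4c; end=4; A:t0 B:-
  1. max(4,6)=6c; end=10; A:t0 B:t1
  2. max(9,8)=9c; end=19; A:t2 B:t1
  3. max(6,8)=8c; end=27; A:t2 B:t3
  4. max(8,4)=8c; end=35; A:t4 B:t3
  5. max(9,9)=9c; end=44; A:t4 B:t5
  6. max(5,6)=6c; end=50; A:t6 B:t5
  7. max(5,5)=5c; end=55; A:t6 B:t7
  8. 6=6c; end=61; A:t6 B:t7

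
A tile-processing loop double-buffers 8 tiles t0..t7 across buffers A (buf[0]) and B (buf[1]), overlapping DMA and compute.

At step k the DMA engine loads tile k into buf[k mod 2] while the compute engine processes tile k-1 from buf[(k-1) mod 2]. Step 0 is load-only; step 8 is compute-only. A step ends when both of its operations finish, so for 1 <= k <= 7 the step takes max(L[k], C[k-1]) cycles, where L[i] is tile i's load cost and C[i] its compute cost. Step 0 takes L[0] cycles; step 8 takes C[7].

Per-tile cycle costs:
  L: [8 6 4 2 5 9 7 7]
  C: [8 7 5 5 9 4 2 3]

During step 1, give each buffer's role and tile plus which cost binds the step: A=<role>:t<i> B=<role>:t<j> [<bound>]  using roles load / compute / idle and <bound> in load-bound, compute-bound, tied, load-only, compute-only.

step 1: A=compute:t0 B=load:t1 [compute-bound]

  0. 8=8c; end=8; A:t0 B:-
  1. max(6,8)=8c; end=16; A:t0 B:t1
  2. max(4,7)=7c; end=23; A:t2 B:t1
  3. max(2,5)=5c; end=28; A:t2 B:t3
  4. max(5,5)=5c; end=33; A:t4 B:t3
  5. max(9,9)=9c; end=42; A:t4 B:t5
  6. max(7,4)=7c; end=49; A:t6 B:t5
  7. max(7,2)=7c; end=56; A:t6 B:t7
  8. 3=3c; end=59; A:t6 B:t7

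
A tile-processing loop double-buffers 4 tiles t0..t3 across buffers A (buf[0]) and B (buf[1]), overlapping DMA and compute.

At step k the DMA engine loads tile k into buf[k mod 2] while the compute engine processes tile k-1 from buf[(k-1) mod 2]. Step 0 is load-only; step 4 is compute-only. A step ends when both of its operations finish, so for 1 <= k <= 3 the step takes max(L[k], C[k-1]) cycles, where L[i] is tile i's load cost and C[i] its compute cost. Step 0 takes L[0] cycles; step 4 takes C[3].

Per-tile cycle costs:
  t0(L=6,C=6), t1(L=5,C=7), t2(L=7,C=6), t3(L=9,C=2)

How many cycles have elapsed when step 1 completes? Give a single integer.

k=0 load=t0/6c comp=- wait=6 total=6
k=1 load=t1/5c comp=t0/6c wait=6 total=12
k=2 load=t2/7c comp=t1/7c wait=7 total=19
k=3 load=t3/9c comp=t2/6c wait=9 total=28
k=4 load=- comp=t3/2c wait=2 total=30

end_cycle[1] = 12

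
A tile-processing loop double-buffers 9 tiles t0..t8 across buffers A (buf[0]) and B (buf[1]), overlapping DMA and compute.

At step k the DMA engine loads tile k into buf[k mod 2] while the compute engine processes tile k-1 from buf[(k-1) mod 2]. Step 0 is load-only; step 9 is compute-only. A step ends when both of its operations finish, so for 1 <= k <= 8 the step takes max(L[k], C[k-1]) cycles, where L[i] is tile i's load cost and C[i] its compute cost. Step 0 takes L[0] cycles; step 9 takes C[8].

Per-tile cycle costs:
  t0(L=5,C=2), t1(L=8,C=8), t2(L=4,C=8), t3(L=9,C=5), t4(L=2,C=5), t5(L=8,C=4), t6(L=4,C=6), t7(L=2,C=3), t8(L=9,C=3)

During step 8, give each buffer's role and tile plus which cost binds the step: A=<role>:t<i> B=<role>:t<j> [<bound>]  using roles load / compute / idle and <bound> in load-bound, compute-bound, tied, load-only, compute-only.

  0. 5=5c; end=5; A:t0 B:-
  1. max(8,2)=8c; end=13; A:t0 B:t1
  2. max(4,8)=8c; end=21; A:t2 B:t1
  3. max(9,8)=9c; end=30; A:t2 B:t3
  4. max(2,5)=5c; end=35; A:t4 B:t3
  5. max(8,5)=8c; end=43; A:t4 B:t5
  6. max(4,4)=4c; end=47; A:t6 B:t5
  7. max(2,6)=6c; end=53; A:t6 B:t7
  8. max(9,3)=9c; end=62; A:t8 B:t7
  9. 3=3c; end=65; A:t8 B:t7

step 8: A=load:t8 B=compute:t7 [load-bound]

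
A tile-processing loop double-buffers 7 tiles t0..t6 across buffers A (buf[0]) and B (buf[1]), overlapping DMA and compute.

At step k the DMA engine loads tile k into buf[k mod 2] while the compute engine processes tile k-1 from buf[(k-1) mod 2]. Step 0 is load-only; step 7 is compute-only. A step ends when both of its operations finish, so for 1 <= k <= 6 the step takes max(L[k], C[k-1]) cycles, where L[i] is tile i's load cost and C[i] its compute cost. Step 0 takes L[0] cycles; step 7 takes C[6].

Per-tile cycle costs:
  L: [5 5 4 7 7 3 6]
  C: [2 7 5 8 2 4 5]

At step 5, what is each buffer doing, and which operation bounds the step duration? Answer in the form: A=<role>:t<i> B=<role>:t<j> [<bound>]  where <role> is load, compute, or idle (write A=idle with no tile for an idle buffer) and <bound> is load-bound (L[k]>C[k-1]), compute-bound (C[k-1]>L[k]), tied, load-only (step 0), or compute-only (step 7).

[0] DMA t0→A (5c) ∥ CU idle ⇒ 5c, clock 5
[1] DMA t1→B (5c) ∥ CU A:t0 (2c) ⇒ 5c, clock 10
[2] DMA t2→A (4c) ∥ CU B:t1 (7c) ⇒ 7c, clock 17
[3] DMA t3→B (7c) ∥ CU A:t2 (5c) ⇒ 7c, clock 24
[4] DMA t4→A (7c) ∥ CU B:t3 (8c) ⇒ 8c, clock 32
[5] DMA t5→B (3c) ∥ CU A:t4 (2c) ⇒ 3c, clock 35
[6] DMA t6→A (6c) ∥ CU B:t5 (4c) ⇒ 6c, clock 41
[7] DMA idle ∥ CU A:t6 (5c) ⇒ 5c, clock 46

step 5: A=compute:t4 B=load:t5 [load-bound]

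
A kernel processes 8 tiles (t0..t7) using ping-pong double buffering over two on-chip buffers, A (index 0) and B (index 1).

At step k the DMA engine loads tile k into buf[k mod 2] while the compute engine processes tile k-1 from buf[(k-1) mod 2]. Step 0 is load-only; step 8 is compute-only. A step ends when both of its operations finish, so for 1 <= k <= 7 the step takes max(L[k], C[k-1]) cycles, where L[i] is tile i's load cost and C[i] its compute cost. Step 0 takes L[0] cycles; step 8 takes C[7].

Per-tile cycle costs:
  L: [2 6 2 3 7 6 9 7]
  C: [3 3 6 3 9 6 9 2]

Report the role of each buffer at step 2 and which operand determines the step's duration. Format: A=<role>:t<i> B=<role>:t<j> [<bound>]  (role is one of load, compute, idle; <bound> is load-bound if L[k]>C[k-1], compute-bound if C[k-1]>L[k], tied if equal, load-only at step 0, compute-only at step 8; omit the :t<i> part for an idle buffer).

  0. 2=2c; end=2; A:t0 B:-
  1. max(6,3)=6c; end=8; A:t0 B:t1
  2. max(2,3)=3c; end=11; A:t2 B:t1
  3. max(3,6)=6c; end=17; A:t2 B:t3
  4. max(7,3)=7c; end=24; A:t4 B:t3
  5. max(6,9)=9c; end=33; A:t4 B:t5
  6. max(9,6)=9c; end=42; A:t6 B:t5
  7. max(7,9)=9c; end=51; A:t6 B:t7
  8. 2=2c; end=53; A:t6 B:t7

step 2: A=load:t2 B=compute:t1 [compute-bound]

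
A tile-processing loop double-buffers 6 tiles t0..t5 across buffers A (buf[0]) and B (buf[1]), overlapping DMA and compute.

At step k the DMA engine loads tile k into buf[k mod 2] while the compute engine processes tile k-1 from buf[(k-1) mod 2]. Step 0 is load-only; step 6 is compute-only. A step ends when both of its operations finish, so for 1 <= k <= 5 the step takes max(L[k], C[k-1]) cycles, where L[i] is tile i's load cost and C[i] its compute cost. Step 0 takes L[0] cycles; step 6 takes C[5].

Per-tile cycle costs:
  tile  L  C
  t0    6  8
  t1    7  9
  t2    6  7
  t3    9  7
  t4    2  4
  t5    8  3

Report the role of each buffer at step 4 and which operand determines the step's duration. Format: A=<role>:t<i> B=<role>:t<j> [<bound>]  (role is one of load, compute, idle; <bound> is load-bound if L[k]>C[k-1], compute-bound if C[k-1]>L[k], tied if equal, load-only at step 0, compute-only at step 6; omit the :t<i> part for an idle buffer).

step 4: A=load:t4 B=compute:t3 [compute-bound]

  0. 6=6c; end=6; A:t0 B:-
  1. max(7,8)=8c; end=14; A:t0 B:t1
  2. max(6,9)=9c; end=23; A:t2 B:t1
  3. max(9,7)=9c; end=32; A:t2 B:t3
  4. max(2,7)=7c; end=39; A:t4 B:t3
  5. max(8,4)=8c; end=47; A:t4 B:t5
  6. 3=3c; end=50; A:t4 B:t5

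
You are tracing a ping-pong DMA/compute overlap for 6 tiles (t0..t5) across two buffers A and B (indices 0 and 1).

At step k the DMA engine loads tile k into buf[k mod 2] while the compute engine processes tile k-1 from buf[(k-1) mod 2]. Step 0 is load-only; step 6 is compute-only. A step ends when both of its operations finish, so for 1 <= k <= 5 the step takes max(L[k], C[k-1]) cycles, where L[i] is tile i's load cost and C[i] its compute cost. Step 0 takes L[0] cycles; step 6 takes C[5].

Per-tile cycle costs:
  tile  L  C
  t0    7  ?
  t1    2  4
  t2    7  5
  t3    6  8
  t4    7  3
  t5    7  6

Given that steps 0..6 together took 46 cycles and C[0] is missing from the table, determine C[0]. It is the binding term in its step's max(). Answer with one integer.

C[0] = 5

step 0 → dur = L[0]=7 = 7
step 1 → dur = max(L[1]=2, C[0]=?) = C[0]  (unknown; binding)
step 2 → dur = max(L[2]=7, C[1]=4) = 7
step 3 → dur = max(L[3]=6, C[2]=5) = 6
step 4 → dur = max(L[4]=7, C[3]=8) = 8
step 5 → dur = max(L[5]=7, C[4]=3) = 7
step 6 → dur = C[5]=6 = 6
sum of known step durations = 41
dur[1] = total - known = 46 - 41 = 5
C[0] is the binding max in step 1, so C[0] = dur[1] = 5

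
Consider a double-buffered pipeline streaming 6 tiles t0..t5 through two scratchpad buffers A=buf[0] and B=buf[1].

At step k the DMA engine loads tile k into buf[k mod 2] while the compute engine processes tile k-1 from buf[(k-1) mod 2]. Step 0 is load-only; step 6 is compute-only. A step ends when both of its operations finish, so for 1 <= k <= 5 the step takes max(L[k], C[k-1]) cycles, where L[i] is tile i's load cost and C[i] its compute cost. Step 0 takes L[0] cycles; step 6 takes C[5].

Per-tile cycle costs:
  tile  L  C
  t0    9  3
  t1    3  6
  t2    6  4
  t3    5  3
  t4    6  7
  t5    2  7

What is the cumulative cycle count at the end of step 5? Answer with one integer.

end_cycle[5] = 36

[0] DMA t0→A (9c) ∥ CU idle ⇒ 9c, clock 9
[1] DMA t1→B (3c) ∥ CU A:t0 (3c) ⇒ 3c, clock 12
[2] DMA t2→A (6c) ∥ CU B:t1 (6c) ⇒ 6c, clock 18
[3] DMA t3→B (5c) ∥ CU A:t2 (4c) ⇒ 5c, clock 23
[4] DMA t4→A (6c) ∥ CU B:t3 (3c) ⇒ 6c, clock 29
[5] DMA t5→B (2c) ∥ CU A:t4 (7c) ⇒ 7c, clock 36
[6] DMA idle ∥ CU B:t5 (7c) ⇒ 7c, clock 43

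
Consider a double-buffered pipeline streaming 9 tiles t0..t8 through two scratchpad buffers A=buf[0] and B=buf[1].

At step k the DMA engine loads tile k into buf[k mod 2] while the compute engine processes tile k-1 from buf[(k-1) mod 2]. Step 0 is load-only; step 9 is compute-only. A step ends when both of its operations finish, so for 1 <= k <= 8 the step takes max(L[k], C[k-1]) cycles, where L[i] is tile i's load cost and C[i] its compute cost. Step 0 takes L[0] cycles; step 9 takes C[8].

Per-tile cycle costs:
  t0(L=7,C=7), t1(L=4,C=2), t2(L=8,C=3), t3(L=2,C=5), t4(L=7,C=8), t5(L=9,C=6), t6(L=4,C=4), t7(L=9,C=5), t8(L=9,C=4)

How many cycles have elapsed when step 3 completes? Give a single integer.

step 0: L[0]=7 → dur=7, Σ=7 | A=load:t0 B=idle [load-only]
step 1: L[1]=4 C[0]=7 → dur=7, Σ=14 | A=compute:t0 B=load:t1 [compute-bound]
step 2: L[2]=8 C[1]=2 → dur=8, Σ=22 | A=load:t2 B=compute:t1 [load-bound]
step 3: L[3]=2 C[2]=3 → dur=3, Σ=25 | A=compute:t2 B=load:t3 [compute-bound]
step 4: L[4]=7 C[3]=5 → dur=7, Σ=32 | A=load:t4 B=compute:t3 [load-bound]
step 5: L[5]=9 C[4]=8 → dur=9, Σ=41 | A=compute:t4 B=load:t5 [load-bound]
step 6: L[6]=4 C[5]=6 → dur=6, Σ=47 | A=load:t6 B=compute:t5 [compute-bound]
step 7: L[7]=9 C[6]=4 → dur=9, Σ=56 | A=compute:t6 B=load:t7 [load-bound]
step 8: L[8]=9 C[7]=5 → dur=9, Σ=65 | A=load:t8 B=compute:t7 [load-bound]
step 9: C[8]=4 → dur=4, Σ=69 | A=compute:t8 B=idle [compute-only]

end_cycle[3] = 25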